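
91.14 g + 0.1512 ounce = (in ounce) 3.366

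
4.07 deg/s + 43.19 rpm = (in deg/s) 263.2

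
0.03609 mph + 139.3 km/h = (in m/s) 38.71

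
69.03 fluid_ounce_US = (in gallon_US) 0.5393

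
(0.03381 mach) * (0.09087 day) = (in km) 90.39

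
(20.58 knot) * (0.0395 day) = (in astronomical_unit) 2.415e-07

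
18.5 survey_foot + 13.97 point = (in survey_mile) 0.003507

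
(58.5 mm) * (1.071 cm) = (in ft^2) 0.006744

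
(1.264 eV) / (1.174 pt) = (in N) 4.89e-16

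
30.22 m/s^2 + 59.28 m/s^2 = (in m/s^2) 89.5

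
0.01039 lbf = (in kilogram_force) 0.004713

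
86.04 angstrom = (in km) 8.604e-12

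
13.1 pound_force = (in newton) 58.27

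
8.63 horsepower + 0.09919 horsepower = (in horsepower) 8.729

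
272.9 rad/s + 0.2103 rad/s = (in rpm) 2608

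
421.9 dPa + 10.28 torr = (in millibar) 14.13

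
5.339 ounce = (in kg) 0.1514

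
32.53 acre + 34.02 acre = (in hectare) 26.93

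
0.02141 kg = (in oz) 0.7552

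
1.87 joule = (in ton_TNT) 4.469e-10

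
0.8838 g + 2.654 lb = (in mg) 1.205e+06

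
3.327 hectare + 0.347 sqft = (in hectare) 3.327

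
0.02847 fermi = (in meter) 2.847e-17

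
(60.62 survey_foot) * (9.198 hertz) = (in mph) 380.2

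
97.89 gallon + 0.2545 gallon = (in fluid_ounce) 1.256e+04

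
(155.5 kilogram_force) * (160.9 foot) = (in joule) 7.479e+04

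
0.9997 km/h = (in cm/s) 27.77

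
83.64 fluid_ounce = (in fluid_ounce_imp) 87.06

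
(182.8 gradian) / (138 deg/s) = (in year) 3.78e-08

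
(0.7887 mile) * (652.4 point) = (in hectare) 0.02921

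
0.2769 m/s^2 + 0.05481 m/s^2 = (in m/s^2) 0.3317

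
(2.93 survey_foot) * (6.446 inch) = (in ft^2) 1.574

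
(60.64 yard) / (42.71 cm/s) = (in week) 0.0002147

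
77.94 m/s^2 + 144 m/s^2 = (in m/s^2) 221.9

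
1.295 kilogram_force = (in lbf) 2.855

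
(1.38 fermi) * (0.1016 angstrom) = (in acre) 3.465e-30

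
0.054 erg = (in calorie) 1.291e-09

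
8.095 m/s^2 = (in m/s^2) 8.095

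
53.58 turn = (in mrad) 3.367e+05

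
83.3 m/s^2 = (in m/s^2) 83.3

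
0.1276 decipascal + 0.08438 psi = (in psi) 0.08438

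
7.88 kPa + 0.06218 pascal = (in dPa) 7.88e+04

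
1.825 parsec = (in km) 5.631e+13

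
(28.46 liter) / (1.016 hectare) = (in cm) 0.0002801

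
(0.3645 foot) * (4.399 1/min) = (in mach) 2.392e-05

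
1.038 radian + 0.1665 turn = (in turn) 0.3317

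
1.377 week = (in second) 8.328e+05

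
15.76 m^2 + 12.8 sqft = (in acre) 0.004188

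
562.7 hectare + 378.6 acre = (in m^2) 7.159e+06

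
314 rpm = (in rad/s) 32.88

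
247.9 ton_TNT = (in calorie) 2.479e+11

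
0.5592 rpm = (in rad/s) 0.05856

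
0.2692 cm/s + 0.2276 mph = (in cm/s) 10.44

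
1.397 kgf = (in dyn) 1.37e+06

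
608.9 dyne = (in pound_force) 0.001369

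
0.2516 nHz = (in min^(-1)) 1.51e-08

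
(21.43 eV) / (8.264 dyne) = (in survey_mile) 2.582e-17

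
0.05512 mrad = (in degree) 0.003158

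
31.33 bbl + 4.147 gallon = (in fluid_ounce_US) 1.69e+05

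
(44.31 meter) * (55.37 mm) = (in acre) 0.0006063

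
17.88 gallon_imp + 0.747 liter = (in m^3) 0.08203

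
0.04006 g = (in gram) 0.04006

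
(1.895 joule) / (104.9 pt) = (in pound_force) 11.51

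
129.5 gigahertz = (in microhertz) 1.295e+17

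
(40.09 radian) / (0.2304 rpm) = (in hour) 0.4616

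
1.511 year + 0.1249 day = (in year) 1.511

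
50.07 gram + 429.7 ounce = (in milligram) 1.223e+07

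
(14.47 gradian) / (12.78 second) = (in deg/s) 1.019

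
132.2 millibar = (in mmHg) 99.16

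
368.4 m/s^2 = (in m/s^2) 368.4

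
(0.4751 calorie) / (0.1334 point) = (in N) 4.224e+04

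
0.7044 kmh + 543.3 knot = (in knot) 543.7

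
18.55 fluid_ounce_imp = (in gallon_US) 0.1392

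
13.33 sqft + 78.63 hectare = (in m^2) 7.863e+05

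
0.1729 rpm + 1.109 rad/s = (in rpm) 10.76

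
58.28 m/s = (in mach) 0.1712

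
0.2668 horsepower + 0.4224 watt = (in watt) 199.4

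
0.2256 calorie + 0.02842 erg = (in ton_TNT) 2.256e-10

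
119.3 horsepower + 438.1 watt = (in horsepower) 119.9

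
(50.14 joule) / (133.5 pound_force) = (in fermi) 8.443e+13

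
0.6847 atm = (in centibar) 69.38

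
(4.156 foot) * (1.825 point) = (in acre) 2.015e-07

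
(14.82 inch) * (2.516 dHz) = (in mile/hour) 0.2119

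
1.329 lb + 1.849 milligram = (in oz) 21.26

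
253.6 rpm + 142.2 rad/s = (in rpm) 1612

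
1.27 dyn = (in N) 1.27e-05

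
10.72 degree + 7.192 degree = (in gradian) 19.9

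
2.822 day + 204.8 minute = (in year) 0.008121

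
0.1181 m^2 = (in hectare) 1.181e-05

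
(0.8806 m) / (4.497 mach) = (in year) 1.824e-11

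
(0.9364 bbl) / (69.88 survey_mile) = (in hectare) 1.324e-10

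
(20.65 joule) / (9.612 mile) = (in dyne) 133.5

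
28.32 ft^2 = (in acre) 0.0006501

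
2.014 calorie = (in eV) 5.259e+19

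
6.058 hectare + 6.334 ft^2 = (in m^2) 6.058e+04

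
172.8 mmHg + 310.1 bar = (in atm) 306.3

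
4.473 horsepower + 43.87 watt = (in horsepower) 4.532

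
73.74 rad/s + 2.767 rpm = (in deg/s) 4242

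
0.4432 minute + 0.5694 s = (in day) 0.0003144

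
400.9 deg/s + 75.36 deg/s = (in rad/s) 8.312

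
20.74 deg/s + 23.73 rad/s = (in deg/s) 1380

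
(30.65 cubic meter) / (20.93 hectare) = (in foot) 0.0004804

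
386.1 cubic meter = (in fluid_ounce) 1.306e+07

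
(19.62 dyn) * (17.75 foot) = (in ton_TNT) 2.537e-13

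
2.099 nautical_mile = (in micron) 3.887e+09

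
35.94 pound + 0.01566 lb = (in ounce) 575.3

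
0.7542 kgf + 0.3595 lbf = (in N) 8.995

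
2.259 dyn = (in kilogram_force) 2.304e-06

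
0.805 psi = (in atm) 0.05478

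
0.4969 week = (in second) 3.005e+05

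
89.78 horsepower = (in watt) 6.695e+04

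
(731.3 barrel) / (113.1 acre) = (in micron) 254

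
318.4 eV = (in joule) 5.101e-17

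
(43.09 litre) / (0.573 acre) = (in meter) 1.858e-05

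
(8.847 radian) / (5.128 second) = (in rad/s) 1.725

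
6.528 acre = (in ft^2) 2.844e+05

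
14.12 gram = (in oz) 0.4981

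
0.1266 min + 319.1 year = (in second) 1.006e+10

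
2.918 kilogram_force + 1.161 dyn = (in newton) 28.62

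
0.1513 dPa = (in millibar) 0.0001513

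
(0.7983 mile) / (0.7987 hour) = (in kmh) 1.609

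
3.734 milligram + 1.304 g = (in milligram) 1308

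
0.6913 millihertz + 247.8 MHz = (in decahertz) 2.478e+07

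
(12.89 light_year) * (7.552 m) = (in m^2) 9.21e+17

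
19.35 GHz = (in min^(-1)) 1.161e+12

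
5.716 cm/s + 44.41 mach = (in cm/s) 1.512e+06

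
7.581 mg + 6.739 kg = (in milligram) 6.739e+06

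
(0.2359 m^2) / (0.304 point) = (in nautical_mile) 1.188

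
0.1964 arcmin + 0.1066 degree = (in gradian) 0.1221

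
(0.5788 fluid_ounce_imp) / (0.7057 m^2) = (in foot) 7.646e-05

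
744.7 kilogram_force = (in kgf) 744.7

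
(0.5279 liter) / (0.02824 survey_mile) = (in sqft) 0.000125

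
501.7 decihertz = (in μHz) 5.017e+07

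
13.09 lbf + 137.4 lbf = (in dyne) 6.694e+07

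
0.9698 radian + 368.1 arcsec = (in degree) 55.67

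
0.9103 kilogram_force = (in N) 8.927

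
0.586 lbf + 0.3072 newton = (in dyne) 2.914e+05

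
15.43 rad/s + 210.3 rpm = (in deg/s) 2146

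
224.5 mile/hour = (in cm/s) 1.004e+04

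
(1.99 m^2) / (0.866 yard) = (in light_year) 2.656e-16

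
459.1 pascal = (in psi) 0.06659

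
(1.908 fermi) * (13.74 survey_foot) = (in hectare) 7.991e-19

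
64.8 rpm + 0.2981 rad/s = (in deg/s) 405.9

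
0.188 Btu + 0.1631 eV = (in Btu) 0.188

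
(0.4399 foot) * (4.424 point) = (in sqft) 0.002252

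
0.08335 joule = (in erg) 8.335e+05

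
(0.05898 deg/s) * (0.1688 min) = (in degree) 0.5973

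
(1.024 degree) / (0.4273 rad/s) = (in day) 4.841e-07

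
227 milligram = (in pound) 0.0005004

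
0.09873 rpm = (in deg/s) 0.5924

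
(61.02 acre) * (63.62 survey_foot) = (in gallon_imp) 1.053e+09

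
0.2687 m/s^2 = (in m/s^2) 0.2687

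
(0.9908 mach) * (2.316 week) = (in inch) 1.86e+10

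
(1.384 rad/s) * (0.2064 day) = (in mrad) 2.468e+07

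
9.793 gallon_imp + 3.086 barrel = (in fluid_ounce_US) 1.81e+04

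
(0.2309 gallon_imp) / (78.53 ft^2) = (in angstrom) 1.439e+06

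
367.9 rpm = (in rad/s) 38.53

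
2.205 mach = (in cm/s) 7.508e+04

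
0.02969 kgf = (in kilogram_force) 0.02969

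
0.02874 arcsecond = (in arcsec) 0.02874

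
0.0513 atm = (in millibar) 51.98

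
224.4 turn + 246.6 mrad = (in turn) 224.4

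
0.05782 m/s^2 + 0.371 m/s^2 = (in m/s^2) 0.4288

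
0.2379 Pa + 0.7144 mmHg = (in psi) 0.01385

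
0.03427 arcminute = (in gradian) 0.0006346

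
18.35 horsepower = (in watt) 1.368e+04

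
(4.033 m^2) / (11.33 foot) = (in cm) 116.8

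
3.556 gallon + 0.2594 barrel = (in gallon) 14.45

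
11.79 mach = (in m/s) 4014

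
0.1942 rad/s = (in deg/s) 11.13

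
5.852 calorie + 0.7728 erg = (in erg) 2.448e+08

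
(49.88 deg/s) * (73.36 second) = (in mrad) 6.387e+04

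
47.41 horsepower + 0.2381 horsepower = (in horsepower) 47.65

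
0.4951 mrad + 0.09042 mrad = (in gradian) 0.03728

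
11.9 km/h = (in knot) 6.425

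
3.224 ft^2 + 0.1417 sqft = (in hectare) 3.127e-05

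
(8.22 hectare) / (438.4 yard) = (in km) 0.2051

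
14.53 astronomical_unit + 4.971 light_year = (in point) 1.333e+20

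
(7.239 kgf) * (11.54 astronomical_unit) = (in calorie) 2.929e+13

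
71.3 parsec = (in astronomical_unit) 1.471e+07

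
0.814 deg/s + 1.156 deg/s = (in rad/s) 0.03438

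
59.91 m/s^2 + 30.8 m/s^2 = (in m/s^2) 90.71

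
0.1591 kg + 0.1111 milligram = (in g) 159.1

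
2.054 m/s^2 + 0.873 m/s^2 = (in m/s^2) 2.927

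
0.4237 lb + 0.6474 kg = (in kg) 0.8396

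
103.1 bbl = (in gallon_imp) 3606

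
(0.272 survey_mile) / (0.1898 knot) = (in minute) 74.72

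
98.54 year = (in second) 3.108e+09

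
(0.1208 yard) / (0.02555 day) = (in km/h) 0.0001801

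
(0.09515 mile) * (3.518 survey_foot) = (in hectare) 0.01642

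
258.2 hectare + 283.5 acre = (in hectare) 372.9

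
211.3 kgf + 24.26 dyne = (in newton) 2072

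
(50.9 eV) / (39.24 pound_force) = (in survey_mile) 2.903e-23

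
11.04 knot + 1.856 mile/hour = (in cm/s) 650.9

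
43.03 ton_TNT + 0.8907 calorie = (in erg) 1.8e+18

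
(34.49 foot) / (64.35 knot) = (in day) 3.675e-06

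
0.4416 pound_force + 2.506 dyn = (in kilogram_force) 0.2003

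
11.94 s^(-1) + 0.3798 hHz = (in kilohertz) 0.04992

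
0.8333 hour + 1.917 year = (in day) 699.7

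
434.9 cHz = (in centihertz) 434.9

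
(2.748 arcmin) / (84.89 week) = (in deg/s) 8.921e-10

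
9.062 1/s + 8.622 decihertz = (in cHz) 992.4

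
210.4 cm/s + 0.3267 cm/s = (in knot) 4.096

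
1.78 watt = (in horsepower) 0.002387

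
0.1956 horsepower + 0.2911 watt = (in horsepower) 0.196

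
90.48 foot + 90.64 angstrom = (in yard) 30.16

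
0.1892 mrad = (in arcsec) 39.03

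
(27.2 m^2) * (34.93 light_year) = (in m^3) 8.989e+18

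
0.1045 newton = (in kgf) 0.01066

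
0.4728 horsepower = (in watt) 352.6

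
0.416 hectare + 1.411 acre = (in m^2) 9870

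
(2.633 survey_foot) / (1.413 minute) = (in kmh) 0.03408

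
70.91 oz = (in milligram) 2.01e+06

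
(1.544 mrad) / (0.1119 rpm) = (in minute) 0.002196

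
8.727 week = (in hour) 1466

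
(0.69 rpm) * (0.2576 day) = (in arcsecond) 3.317e+08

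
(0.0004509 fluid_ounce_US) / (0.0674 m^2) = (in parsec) 6.412e-24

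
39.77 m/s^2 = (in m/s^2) 39.77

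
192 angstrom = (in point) 5.443e-05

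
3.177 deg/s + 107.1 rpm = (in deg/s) 645.8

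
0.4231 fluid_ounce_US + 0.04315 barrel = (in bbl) 0.04323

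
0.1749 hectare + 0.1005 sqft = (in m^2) 1749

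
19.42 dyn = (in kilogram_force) 1.98e-05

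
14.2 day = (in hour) 340.8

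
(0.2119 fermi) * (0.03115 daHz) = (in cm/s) 6.601e-15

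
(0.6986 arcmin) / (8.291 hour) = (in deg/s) 3.901e-07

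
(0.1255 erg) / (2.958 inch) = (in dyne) 0.0167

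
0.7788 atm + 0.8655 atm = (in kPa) 166.6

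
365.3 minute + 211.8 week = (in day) 1483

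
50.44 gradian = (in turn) 0.1261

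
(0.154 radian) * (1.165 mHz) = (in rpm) 0.001713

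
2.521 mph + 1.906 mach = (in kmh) 2340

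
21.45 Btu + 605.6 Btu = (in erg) 6.616e+12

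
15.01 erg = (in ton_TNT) 3.587e-16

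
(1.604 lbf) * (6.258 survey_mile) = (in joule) 7.186e+04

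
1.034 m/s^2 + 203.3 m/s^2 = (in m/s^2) 204.3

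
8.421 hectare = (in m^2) 8.421e+04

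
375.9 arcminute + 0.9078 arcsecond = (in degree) 6.265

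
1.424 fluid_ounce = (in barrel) 0.0002649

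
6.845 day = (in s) 5.914e+05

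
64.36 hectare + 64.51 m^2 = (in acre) 159.1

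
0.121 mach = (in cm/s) 4120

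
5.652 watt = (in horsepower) 0.007579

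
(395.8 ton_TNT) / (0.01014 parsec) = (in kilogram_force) 0.0005397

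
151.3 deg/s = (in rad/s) 2.641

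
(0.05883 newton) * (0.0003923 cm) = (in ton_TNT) 5.516e-17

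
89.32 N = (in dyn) 8.932e+06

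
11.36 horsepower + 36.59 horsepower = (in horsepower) 47.95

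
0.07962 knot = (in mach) 0.0001203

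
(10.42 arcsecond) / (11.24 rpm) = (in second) 4.292e-05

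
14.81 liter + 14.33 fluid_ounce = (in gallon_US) 4.024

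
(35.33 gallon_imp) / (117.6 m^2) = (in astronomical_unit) 9.13e-15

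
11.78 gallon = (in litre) 44.59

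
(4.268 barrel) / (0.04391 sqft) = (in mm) 1.663e+05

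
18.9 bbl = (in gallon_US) 793.8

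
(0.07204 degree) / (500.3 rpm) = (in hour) 6.666e-09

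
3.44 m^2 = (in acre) 0.00085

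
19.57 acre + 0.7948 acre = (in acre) 20.36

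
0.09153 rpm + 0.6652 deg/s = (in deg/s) 1.214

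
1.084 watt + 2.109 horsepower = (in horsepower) 2.11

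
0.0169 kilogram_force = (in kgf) 0.0169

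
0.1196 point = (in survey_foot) 0.0001384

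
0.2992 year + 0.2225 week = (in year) 0.3035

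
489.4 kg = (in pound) 1079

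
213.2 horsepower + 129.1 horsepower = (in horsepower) 342.3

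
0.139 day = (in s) 1.201e+04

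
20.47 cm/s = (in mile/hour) 0.4579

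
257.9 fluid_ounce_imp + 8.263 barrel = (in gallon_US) 349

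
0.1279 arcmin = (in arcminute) 0.1279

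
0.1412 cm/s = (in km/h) 0.005083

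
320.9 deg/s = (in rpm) 53.48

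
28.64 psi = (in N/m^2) 1.975e+05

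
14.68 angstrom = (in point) 4.161e-06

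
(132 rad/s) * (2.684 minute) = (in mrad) 2.126e+07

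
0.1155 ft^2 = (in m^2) 0.01073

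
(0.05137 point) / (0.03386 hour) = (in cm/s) 1.487e-05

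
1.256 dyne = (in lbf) 2.824e-06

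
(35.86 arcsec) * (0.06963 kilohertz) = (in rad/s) 0.01211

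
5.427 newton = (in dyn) 5.427e+05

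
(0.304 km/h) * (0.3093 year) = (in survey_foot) 2.702e+06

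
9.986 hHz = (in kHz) 0.9986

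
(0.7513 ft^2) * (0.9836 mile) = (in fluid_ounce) 3.736e+06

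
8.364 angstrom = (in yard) 9.147e-10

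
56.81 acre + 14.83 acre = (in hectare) 28.99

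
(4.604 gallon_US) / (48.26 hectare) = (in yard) 3.949e-08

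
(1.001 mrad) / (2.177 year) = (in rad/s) 1.458e-11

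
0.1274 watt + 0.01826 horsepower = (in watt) 13.74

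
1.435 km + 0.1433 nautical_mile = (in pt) 4.82e+06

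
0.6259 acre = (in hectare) 0.2533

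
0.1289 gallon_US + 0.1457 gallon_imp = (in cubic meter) 0.00115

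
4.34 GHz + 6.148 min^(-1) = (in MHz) 4340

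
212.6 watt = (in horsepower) 0.2851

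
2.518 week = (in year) 0.04829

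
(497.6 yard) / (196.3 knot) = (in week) 7.45e-06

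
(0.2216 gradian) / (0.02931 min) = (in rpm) 0.0189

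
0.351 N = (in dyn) 3.51e+04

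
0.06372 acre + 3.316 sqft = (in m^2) 258.2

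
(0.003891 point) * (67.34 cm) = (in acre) 2.284e-10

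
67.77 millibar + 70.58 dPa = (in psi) 0.9839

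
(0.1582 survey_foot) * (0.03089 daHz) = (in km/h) 0.05362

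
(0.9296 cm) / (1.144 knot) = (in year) 5.009e-10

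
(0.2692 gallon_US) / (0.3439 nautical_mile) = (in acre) 3.954e-10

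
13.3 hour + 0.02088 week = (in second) 6.051e+04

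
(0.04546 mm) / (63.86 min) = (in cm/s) 1.186e-06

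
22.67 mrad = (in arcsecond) 4676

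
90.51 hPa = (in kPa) 9.051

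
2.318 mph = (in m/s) 1.036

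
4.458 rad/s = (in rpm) 42.57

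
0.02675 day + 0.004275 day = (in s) 2681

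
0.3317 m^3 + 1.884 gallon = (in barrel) 2.131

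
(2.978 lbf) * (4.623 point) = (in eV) 1.348e+17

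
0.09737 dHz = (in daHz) 0.0009737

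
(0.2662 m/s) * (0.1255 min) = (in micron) 2.004e+06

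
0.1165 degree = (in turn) 0.0003236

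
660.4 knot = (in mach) 0.9978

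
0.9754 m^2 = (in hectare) 9.754e-05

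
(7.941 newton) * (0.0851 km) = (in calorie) 161.5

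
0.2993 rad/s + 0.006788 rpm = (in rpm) 2.865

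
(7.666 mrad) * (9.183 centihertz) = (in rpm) 0.006722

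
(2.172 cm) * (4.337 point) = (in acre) 8.212e-09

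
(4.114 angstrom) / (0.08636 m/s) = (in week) 7.877e-15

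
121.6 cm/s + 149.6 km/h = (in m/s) 42.77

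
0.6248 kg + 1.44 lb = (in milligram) 1.278e+06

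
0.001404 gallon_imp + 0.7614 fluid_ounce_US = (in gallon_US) 0.007635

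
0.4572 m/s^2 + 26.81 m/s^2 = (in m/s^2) 27.27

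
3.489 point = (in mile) 7.648e-07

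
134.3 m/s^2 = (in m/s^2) 134.3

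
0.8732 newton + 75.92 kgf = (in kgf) 76.01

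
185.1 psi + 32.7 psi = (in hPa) 1.502e+04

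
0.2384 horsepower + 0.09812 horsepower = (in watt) 250.9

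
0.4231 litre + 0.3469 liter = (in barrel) 0.004843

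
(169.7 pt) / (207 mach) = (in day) 9.831e-12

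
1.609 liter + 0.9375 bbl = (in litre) 150.7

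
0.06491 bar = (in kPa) 6.491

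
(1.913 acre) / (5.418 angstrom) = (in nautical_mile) 7.715e+09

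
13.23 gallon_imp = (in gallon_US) 15.89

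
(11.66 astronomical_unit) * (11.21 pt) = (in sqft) 7.425e+10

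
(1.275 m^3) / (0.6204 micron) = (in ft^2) 2.212e+07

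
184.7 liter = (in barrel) 1.162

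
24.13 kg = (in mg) 2.413e+07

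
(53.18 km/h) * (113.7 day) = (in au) 0.0009701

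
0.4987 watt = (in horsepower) 0.0006688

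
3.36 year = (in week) 175.2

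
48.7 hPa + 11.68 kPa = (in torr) 124.1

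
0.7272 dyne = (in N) 7.272e-06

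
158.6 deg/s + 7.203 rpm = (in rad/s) 3.522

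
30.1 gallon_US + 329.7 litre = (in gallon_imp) 97.59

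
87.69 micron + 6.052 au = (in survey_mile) 5.626e+08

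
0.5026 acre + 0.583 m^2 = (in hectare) 0.2035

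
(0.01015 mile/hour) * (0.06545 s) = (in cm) 0.0297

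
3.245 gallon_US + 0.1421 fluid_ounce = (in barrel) 0.07729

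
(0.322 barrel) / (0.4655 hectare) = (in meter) 1.1e-05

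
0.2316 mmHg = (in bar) 0.0003088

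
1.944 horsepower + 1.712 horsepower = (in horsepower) 3.656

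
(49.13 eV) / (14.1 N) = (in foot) 1.832e-18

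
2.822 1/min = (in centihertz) 4.703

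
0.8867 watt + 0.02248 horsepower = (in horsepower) 0.02367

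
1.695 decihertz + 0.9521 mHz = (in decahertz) 0.01705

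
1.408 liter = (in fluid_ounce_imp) 49.55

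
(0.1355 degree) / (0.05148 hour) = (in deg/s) 0.0007311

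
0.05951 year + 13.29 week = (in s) 9.914e+06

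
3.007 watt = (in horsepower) 0.004032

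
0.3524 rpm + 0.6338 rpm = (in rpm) 0.9862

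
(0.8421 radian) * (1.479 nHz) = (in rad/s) 1.245e-09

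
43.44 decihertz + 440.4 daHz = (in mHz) 4.408e+06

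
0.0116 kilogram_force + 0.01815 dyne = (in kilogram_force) 0.0116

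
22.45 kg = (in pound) 49.49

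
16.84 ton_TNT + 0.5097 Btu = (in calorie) 1.684e+10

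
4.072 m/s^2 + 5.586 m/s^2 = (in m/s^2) 9.658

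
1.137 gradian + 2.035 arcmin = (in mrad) 18.45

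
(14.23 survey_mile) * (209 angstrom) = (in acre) 1.183e-07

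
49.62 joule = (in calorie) 11.86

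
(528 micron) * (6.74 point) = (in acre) 3.102e-10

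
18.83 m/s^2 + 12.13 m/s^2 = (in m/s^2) 30.96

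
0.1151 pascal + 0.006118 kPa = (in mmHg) 0.04675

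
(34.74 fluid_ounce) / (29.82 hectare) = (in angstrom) 34.45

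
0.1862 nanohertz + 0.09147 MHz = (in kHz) 91.47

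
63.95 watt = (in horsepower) 0.08576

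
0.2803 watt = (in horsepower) 0.0003759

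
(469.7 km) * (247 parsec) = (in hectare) 3.58e+20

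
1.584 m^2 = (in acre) 0.0003914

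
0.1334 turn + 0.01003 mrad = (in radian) 0.8382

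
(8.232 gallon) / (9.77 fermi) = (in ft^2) 3.433e+13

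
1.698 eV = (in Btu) 2.579e-22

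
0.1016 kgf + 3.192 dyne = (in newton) 0.9964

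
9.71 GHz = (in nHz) 9.71e+18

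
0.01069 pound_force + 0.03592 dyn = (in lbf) 0.01069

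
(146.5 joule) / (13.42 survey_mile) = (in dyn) 678.3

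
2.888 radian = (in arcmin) 9928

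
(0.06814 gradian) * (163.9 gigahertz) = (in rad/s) 1.754e+08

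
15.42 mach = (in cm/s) 5.251e+05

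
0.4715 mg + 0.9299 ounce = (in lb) 0.05812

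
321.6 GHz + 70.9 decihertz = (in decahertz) 3.216e+10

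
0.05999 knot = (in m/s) 0.03086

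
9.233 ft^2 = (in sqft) 9.233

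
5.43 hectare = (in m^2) 5.43e+04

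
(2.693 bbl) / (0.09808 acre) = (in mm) 1.079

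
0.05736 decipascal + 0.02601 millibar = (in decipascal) 26.07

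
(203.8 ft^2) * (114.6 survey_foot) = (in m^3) 661.4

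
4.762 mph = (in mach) 0.006252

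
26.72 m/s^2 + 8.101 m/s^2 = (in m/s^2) 34.82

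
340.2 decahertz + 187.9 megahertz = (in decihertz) 1.879e+09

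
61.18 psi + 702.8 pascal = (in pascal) 4.225e+05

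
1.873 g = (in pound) 0.004129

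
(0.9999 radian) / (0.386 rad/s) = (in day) 2.998e-05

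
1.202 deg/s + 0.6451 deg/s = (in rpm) 0.3079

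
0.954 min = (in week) 9.464e-05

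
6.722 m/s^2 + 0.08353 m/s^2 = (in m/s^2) 6.806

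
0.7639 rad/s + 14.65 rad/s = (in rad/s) 15.41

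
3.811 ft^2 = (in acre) 8.749e-05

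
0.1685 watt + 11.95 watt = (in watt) 12.12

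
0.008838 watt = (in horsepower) 1.185e-05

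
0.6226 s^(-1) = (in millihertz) 622.6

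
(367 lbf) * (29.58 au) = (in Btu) 6.847e+12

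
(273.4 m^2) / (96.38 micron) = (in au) 1.896e-05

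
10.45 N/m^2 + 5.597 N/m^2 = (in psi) 0.002327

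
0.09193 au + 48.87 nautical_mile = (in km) 1.375e+07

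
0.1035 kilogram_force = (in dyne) 1.015e+05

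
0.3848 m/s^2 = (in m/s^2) 0.3848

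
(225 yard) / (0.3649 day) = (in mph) 0.0146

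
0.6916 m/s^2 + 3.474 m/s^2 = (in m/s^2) 4.166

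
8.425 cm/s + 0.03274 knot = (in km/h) 0.3639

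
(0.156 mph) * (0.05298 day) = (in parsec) 1.035e-14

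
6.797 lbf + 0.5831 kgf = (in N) 35.95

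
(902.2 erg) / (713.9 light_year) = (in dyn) 1.336e-18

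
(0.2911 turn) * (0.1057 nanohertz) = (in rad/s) 1.933e-10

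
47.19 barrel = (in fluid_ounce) 2.537e+05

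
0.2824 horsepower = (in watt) 210.6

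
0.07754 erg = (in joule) 7.754e-09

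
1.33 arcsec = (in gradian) 0.0004105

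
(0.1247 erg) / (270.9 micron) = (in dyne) 4.603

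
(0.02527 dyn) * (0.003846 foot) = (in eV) 1.849e+09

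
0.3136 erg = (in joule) 3.136e-08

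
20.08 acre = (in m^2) 8.126e+04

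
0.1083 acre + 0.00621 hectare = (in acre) 0.1236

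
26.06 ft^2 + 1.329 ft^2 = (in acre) 0.0006288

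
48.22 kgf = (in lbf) 106.3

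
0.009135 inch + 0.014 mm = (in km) 2.46e-07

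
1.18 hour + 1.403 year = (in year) 1.403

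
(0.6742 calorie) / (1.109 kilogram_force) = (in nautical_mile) 0.0001401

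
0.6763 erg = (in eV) 4.221e+11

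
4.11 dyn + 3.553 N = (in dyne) 3.553e+05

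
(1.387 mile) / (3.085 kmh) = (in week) 0.004307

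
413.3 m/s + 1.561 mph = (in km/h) 1490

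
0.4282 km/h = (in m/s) 0.1189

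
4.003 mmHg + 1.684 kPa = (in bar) 0.02218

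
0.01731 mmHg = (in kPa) 0.002308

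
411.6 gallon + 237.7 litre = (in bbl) 11.3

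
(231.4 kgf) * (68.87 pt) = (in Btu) 0.05226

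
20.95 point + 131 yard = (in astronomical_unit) 8.008e-10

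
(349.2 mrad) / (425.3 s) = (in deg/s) 0.04704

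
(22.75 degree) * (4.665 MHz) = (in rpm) 1.769e+07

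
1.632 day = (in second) 1.41e+05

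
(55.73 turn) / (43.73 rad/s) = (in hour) 0.002224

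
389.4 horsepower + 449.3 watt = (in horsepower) 390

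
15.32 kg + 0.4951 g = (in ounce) 540.4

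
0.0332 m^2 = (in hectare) 3.32e-06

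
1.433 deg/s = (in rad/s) 0.02501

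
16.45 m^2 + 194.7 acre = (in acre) 194.7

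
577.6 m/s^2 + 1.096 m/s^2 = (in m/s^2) 578.7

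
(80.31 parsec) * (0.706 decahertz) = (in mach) 5.138e+16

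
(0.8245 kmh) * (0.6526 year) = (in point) 1.336e+10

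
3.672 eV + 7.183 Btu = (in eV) 4.73e+22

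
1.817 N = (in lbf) 0.4085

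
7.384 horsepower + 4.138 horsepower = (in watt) 8592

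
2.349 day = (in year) 0.006436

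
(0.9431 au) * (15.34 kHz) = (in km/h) 7.791e+15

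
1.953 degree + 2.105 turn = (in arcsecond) 2.735e+06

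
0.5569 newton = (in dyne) 5.569e+04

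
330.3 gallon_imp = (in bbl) 9.445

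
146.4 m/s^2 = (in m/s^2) 146.4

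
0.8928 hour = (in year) 0.0001019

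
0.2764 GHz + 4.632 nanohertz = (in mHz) 2.764e+11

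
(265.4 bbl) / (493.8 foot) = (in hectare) 2.803e-05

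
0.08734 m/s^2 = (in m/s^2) 0.08734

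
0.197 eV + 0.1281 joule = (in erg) 1.281e+06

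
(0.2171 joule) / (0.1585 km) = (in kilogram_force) 0.0001397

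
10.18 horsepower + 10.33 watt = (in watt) 7602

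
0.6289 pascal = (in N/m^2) 0.6289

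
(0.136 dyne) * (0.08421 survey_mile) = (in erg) 1843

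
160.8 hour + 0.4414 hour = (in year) 0.01841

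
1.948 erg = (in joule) 1.948e-07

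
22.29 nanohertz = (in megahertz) 2.229e-14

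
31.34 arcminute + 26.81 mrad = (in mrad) 35.93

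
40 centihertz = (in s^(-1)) 0.4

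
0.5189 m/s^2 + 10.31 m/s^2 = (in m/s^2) 10.83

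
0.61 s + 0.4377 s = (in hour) 0.000291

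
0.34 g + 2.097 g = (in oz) 0.08596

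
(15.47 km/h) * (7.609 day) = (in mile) 1755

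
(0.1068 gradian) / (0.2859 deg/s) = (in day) 3.891e-06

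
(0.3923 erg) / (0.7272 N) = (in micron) 0.05395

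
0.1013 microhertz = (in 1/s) 1.013e-07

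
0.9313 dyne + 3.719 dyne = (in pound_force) 1.045e-05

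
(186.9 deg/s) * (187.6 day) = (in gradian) 3.366e+09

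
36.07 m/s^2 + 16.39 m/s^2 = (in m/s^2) 52.46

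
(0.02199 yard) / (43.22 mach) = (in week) 2.259e-12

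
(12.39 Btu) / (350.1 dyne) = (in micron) 3.734e+12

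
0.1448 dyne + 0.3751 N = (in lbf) 0.08433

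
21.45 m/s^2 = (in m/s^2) 21.45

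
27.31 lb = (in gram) 1.239e+04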